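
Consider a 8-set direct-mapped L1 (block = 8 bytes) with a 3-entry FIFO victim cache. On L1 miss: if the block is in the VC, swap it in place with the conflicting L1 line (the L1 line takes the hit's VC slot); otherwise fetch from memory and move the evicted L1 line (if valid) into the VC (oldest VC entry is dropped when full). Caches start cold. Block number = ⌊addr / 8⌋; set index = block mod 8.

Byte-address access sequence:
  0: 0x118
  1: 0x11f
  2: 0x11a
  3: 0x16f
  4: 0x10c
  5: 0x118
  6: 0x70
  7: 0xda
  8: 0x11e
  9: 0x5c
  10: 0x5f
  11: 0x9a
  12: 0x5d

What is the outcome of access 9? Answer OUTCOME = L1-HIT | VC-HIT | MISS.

OUTCOME = MISS

#0 0x118→b35/s3 MISS; vc=[]
#1 0x11f→b35/s3 L1-HIT; vc=[]
#2 0x11a→b35/s3 L1-HIT; vc=[]
#3 0x16f→b45/s5 MISS; vc=[]
#4 0x10c→b33/s1 MISS; vc=[]
#5 0x118→b35/s3 L1-HIT; vc=[]
#6 0x70→b14/s6 MISS; vc=[]
#7 0xda→b27/s3 MISS; vc=[35]
#8 0x11e→b35/s3 VC-HIT; vc=[27]
#9 0x5c→b11/s3 MISS; vc=[27,35]
#10 0x5f→b11/s3 L1-HIT; vc=[27,35]
#11 0x9a→b19/s3 MISS; vc=[27,35,11]
#12 0x5d→b11/s3 VC-HIT; vc=[27,35,19]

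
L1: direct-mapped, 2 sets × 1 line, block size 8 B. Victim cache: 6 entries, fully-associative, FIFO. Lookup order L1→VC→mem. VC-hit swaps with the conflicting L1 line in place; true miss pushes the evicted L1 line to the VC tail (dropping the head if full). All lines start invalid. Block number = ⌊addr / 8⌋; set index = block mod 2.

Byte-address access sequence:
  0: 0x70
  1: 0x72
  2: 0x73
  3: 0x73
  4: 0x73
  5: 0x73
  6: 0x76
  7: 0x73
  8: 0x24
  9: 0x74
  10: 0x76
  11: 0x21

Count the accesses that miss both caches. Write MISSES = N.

  [0] addr=0x70 blk=14 s=0: MISS | VC []
  [1] addr=0x72 blk=14 s=0: L1-HIT | VC []
  [2] addr=0x73 blk=14 s=0: L1-HIT | VC []
  [3] addr=0x73 blk=14 s=0: L1-HIT | VC []
  [4] addr=0x73 blk=14 s=0: L1-HIT | VC []
  [5] addr=0x73 blk=14 s=0: L1-HIT | VC []
  [6] addr=0x76 blk=14 s=0: L1-HIT | VC []
  [7] addr=0x73 blk=14 s=0: L1-HIT | VC []
  [8] addr=0x24 blk=4 s=0: MISS | VC [14]
  [9] addr=0x74 blk=14 s=0: VC-HIT | VC [4]
  [10] addr=0x76 blk=14 s=0: L1-HIT | VC [4]
  [11] addr=0x21 blk=4 s=0: VC-HIT | VC [14]

MISSES = 2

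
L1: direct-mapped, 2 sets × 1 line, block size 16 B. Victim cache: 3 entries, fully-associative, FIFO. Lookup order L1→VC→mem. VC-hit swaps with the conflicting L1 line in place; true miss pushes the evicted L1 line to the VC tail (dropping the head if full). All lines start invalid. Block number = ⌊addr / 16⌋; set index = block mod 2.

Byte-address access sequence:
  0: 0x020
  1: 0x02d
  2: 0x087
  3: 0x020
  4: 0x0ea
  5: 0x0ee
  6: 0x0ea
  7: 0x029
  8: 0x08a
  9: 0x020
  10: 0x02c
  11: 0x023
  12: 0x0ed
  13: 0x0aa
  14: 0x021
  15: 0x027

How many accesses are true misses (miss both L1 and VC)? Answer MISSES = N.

#0 0x20→b2/s0 MISS; vc=[]
#1 0x2d→b2/s0 L1-HIT; vc=[]
#2 0x87→b8/s0 MISS; vc=[2]
#3 0x20→b2/s0 VC-HIT; vc=[8]
#4 0xea→b14/s0 MISS; vc=[8,2]
#5 0xee→b14/s0 L1-HIT; vc=[8,2]
#6 0xea→b14/s0 L1-HIT; vc=[8,2]
#7 0x29→b2/s0 VC-HIT; vc=[8,14]
#8 0x8a→b8/s0 VC-HIT; vc=[2,14]
#9 0x20→b2/s0 VC-HIT; vc=[8,14]
#10 0x2c→b2/s0 L1-HIT; vc=[8,14]
#11 0x23→b2/s0 L1-HIT; vc=[8,14]
#12 0xed→b14/s0 VC-HIT; vc=[8,2]
#13 0xaa→b10/s0 MISS; vc=[8,2,14]
#14 0x21→b2/s0 VC-HIT; vc=[8,10,14]
#15 0x27→b2/s0 L1-HIT; vc=[8,10,14]

MISSES = 4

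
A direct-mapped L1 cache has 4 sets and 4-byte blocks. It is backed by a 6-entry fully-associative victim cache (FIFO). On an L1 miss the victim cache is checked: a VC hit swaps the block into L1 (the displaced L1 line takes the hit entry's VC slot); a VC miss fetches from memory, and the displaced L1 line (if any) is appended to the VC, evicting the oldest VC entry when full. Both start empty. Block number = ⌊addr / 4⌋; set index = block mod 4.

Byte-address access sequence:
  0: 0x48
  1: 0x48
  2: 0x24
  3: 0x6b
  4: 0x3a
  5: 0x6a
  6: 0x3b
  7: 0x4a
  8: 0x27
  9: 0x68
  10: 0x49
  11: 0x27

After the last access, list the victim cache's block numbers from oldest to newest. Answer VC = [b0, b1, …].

#0 0x48→b18/s2 MISS; vc=[]
#1 0x48→b18/s2 L1-HIT; vc=[]
#2 0x24→b9/s1 MISS; vc=[]
#3 0x6b→b26/s2 MISS; vc=[18]
#4 0x3a→b14/s2 MISS; vc=[18,26]
#5 0x6a→b26/s2 VC-HIT; vc=[18,14]
#6 0x3b→b14/s2 VC-HIT; vc=[18,26]
#7 0x4a→b18/s2 VC-HIT; vc=[14,26]
#8 0x27→b9/s1 L1-HIT; vc=[14,26]
#9 0x68→b26/s2 VC-HIT; vc=[14,18]
#10 0x49→b18/s2 VC-HIT; vc=[14,26]
#11 0x27→b9/s1 L1-HIT; vc=[14,26]

VC = [14, 26]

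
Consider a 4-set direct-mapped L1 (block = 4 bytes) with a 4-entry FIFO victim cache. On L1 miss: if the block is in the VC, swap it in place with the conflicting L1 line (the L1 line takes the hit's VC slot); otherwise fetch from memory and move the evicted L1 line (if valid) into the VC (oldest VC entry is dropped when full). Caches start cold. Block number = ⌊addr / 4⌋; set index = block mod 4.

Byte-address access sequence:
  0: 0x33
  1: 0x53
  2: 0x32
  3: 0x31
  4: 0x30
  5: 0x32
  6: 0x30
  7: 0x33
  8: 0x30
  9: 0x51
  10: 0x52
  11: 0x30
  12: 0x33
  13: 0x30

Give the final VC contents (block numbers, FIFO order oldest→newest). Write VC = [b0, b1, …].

VC = [20]

0: 0x33 (blk 12, set 0) → MISS  vc=[]
1: 0x53 (blk 20, set 0) → MISS  vc=[12]
2: 0x32 (blk 12, set 0) → VC-HIT  vc=[20]
3: 0x31 (blk 12, set 0) → L1-HIT  vc=[20]
4: 0x30 (blk 12, set 0) → L1-HIT  vc=[20]
5: 0x32 (blk 12, set 0) → L1-HIT  vc=[20]
6: 0x30 (blk 12, set 0) → L1-HIT  vc=[20]
7: 0x33 (blk 12, set 0) → L1-HIT  vc=[20]
8: 0x30 (blk 12, set 0) → L1-HIT  vc=[20]
9: 0x51 (blk 20, set 0) → VC-HIT  vc=[12]
10: 0x52 (blk 20, set 0) → L1-HIT  vc=[12]
11: 0x30 (blk 12, set 0) → VC-HIT  vc=[20]
12: 0x33 (blk 12, set 0) → L1-HIT  vc=[20]
13: 0x30 (blk 12, set 0) → L1-HIT  vc=[20]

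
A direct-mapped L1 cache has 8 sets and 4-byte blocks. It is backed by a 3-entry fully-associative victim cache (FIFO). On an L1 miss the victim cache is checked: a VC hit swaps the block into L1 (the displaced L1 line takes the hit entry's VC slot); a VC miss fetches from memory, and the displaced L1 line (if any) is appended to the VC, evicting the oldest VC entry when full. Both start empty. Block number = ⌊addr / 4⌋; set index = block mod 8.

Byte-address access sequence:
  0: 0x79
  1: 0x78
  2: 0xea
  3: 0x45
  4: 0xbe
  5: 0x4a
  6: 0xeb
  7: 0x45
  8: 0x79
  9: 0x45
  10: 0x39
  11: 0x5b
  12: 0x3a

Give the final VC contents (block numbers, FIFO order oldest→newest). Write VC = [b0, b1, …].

VC = [18, 30, 22]

0: 0x79 (blk 30, set 6) → MISS  vc=[]
1: 0x78 (blk 30, set 6) → L1-HIT  vc=[]
2: 0xea (blk 58, set 2) → MISS  vc=[]
3: 0x45 (blk 17, set 1) → MISS  vc=[]
4: 0xbe (blk 47, set 7) → MISS  vc=[]
5: 0x4a (blk 18, set 2) → MISS  vc=[58]
6: 0xeb (blk 58, set 2) → VC-HIT  vc=[18]
7: 0x45 (blk 17, set 1) → L1-HIT  vc=[18]
8: 0x79 (blk 30, set 6) → L1-HIT  vc=[18]
9: 0x45 (blk 17, set 1) → L1-HIT  vc=[18]
10: 0x39 (blk 14, set 6) → MISS  vc=[18, 30]
11: 0x5b (blk 22, set 6) → MISS  vc=[18, 30, 14]
12: 0x3a (blk 14, set 6) → VC-HIT  vc=[18, 30, 22]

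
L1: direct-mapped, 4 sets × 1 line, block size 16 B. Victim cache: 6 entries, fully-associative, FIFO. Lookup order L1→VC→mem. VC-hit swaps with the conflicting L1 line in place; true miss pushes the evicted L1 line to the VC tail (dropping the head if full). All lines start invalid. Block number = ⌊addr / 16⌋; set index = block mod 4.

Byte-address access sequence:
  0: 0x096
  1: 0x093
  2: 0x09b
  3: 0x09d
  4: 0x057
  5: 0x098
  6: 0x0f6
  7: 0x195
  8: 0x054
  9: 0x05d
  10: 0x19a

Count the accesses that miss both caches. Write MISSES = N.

MISSES = 4

  [0] addr=0x96 blk=9 s=1: MISS | VC []
  [1] addr=0x93 blk=9 s=1: L1-HIT | VC []
  [2] addr=0x9b blk=9 s=1: L1-HIT | VC []
  [3] addr=0x9d blk=9 s=1: L1-HIT | VC []
  [4] addr=0x57 blk=5 s=1: MISS | VC [9]
  [5] addr=0x98 blk=9 s=1: VC-HIT | VC [5]
  [6] addr=0xf6 blk=15 s=3: MISS | VC [5]
  [7] addr=0x195 blk=25 s=1: MISS | VC [5, 9]
  [8] addr=0x54 blk=5 s=1: VC-HIT | VC [25, 9]
  [9] addr=0x5d blk=5 s=1: L1-HIT | VC [25, 9]
  [10] addr=0x19a blk=25 s=1: VC-HIT | VC [5, 9]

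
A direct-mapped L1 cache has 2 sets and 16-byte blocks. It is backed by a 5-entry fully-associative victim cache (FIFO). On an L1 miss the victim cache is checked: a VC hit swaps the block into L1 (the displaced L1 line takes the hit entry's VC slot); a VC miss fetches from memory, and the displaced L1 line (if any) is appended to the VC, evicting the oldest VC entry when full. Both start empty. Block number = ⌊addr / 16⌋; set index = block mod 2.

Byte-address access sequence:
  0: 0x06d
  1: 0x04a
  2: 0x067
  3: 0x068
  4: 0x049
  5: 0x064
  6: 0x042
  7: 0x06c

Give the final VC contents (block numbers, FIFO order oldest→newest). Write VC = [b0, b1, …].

  [0] addr=0x6d blk=6 s=0: MISS | VC []
  [1] addr=0x4a blk=4 s=0: MISS | VC [6]
  [2] addr=0x67 blk=6 s=0: VC-HIT | VC [4]
  [3] addr=0x68 blk=6 s=0: L1-HIT | VC [4]
  [4] addr=0x49 blk=4 s=0: VC-HIT | VC [6]
  [5] addr=0x64 blk=6 s=0: VC-HIT | VC [4]
  [6] addr=0x42 blk=4 s=0: VC-HIT | VC [6]
  [7] addr=0x6c blk=6 s=0: VC-HIT | VC [4]

VC = [4]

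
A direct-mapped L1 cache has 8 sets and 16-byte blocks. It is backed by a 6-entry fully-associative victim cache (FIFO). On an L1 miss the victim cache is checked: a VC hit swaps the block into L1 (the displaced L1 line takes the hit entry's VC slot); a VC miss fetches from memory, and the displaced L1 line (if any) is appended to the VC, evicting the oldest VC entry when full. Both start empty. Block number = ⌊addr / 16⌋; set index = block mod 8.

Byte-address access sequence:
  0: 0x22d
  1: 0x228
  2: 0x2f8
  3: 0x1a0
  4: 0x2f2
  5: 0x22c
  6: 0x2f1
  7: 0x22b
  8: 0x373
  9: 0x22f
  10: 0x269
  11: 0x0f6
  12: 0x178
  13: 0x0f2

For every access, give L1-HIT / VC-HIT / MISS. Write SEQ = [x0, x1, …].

SEQ = [MISS, L1-HIT, MISS, MISS, L1-HIT, VC-HIT, L1-HIT, L1-HIT, MISS, L1-HIT, MISS, MISS, MISS, VC-HIT]

0: 0x22d (blk 34, set 2) → MISS  vc=[]
1: 0x228 (blk 34, set 2) → L1-HIT  vc=[]
2: 0x2f8 (blk 47, set 7) → MISS  vc=[]
3: 0x1a0 (blk 26, set 2) → MISS  vc=[34]
4: 0x2f2 (blk 47, set 7) → L1-HIT  vc=[34]
5: 0x22c (blk 34, set 2) → VC-HIT  vc=[26]
6: 0x2f1 (blk 47, set 7) → L1-HIT  vc=[26]
7: 0x22b (blk 34, set 2) → L1-HIT  vc=[26]
8: 0x373 (blk 55, set 7) → MISS  vc=[26, 47]
9: 0x22f (blk 34, set 2) → L1-HIT  vc=[26, 47]
10: 0x269 (blk 38, set 6) → MISS  vc=[26, 47]
11: 0xf6 (blk 15, set 7) → MISS  vc=[26, 47, 55]
12: 0x178 (blk 23, set 7) → MISS  vc=[26, 47, 55, 15]
13: 0xf2 (blk 15, set 7) → VC-HIT  vc=[26, 47, 55, 23]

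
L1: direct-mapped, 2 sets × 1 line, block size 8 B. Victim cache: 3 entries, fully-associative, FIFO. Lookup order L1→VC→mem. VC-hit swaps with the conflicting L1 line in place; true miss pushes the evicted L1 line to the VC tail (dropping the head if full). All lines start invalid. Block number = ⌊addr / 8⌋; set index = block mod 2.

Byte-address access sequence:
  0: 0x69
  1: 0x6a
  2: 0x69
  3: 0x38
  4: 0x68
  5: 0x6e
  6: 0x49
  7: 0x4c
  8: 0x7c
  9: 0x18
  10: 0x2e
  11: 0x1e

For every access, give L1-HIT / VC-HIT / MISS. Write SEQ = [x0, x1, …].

0: 0x69 (blk 13, set 1) → MISS  vc=[]
1: 0x6a (blk 13, set 1) → L1-HIT  vc=[]
2: 0x69 (blk 13, set 1) → L1-HIT  vc=[]
3: 0x38 (blk 7, set 1) → MISS  vc=[13]
4: 0x68 (blk 13, set 1) → VC-HIT  vc=[7]
5: 0x6e (blk 13, set 1) → L1-HIT  vc=[7]
6: 0x49 (blk 9, set 1) → MISS  vc=[7, 13]
7: 0x4c (blk 9, set 1) → L1-HIT  vc=[7, 13]
8: 0x7c (blk 15, set 1) → MISS  vc=[7, 13, 9]
9: 0x18 (blk 3, set 1) → MISS  vc=[13, 9, 15]
10: 0x2e (blk 5, set 1) → MISS  vc=[9, 15, 3]
11: 0x1e (blk 3, set 1) → VC-HIT  vc=[9, 15, 5]

SEQ = [MISS, L1-HIT, L1-HIT, MISS, VC-HIT, L1-HIT, MISS, L1-HIT, MISS, MISS, MISS, VC-HIT]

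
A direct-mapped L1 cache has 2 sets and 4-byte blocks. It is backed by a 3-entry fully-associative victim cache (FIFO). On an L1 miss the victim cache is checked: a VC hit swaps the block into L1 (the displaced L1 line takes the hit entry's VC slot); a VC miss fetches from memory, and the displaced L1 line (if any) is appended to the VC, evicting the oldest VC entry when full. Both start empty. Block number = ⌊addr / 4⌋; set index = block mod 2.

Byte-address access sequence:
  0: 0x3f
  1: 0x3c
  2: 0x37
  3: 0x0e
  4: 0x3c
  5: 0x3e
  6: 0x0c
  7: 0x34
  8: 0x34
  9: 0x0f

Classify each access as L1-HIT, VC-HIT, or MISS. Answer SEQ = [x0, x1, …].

SEQ = [MISS, L1-HIT, MISS, MISS, VC-HIT, L1-HIT, VC-HIT, VC-HIT, L1-HIT, VC-HIT]

0: 0x3f (blk 15, set 1) → MISS  vc=[]
1: 0x3c (blk 15, set 1) → L1-HIT  vc=[]
2: 0x37 (blk 13, set 1) → MISS  vc=[15]
3: 0xe (blk 3, set 1) → MISS  vc=[15, 13]
4: 0x3c (blk 15, set 1) → VC-HIT  vc=[3, 13]
5: 0x3e (blk 15, set 1) → L1-HIT  vc=[3, 13]
6: 0xc (blk 3, set 1) → VC-HIT  vc=[15, 13]
7: 0x34 (blk 13, set 1) → VC-HIT  vc=[15, 3]
8: 0x34 (blk 13, set 1) → L1-HIT  vc=[15, 3]
9: 0xf (blk 3, set 1) → VC-HIT  vc=[15, 13]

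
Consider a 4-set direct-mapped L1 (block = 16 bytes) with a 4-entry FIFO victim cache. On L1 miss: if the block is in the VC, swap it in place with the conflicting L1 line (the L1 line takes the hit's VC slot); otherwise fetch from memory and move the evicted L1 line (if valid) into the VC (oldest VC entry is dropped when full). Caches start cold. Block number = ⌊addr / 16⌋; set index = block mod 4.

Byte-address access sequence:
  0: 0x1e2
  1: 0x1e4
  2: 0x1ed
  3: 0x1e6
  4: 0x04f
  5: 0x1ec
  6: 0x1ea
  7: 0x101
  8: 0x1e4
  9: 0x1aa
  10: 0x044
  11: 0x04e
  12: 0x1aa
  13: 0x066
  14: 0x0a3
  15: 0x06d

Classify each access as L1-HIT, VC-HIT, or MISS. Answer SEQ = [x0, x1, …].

SEQ = [MISS, L1-HIT, L1-HIT, L1-HIT, MISS, L1-HIT, L1-HIT, MISS, L1-HIT, MISS, VC-HIT, L1-HIT, L1-HIT, MISS, MISS, VC-HIT]

#0 0x1e2→b30/s2 MISS; vc=[]
#1 0x1e4→b30/s2 L1-HIT; vc=[]
#2 0x1ed→b30/s2 L1-HIT; vc=[]
#3 0x1e6→b30/s2 L1-HIT; vc=[]
#4 0x4f→b4/s0 MISS; vc=[]
#5 0x1ec→b30/s2 L1-HIT; vc=[]
#6 0x1ea→b30/s2 L1-HIT; vc=[]
#7 0x101→b16/s0 MISS; vc=[4]
#8 0x1e4→b30/s2 L1-HIT; vc=[4]
#9 0x1aa→b26/s2 MISS; vc=[4,30]
#10 0x44→b4/s0 VC-HIT; vc=[16,30]
#11 0x4e→b4/s0 L1-HIT; vc=[16,30]
#12 0x1aa→b26/s2 L1-HIT; vc=[16,30]
#13 0x66→b6/s2 MISS; vc=[16,30,26]
#14 0xa3→b10/s2 MISS; vc=[16,30,26,6]
#15 0x6d→b6/s2 VC-HIT; vc=[16,30,26,10]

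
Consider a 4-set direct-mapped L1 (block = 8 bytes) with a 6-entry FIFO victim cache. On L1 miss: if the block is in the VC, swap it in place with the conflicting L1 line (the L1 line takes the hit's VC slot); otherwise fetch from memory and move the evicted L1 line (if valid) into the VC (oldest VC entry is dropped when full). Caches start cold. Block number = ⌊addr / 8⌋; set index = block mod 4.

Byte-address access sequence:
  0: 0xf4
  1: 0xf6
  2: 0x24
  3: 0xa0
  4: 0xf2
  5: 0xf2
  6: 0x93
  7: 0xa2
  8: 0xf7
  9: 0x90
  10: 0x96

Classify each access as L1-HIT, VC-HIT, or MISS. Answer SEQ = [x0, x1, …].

0: 0xf4 (blk 30, set 2) → MISS  vc=[]
1: 0xf6 (blk 30, set 2) → L1-HIT  vc=[]
2: 0x24 (blk 4, set 0) → MISS  vc=[]
3: 0xa0 (blk 20, set 0) → MISS  vc=[4]
4: 0xf2 (blk 30, set 2) → L1-HIT  vc=[4]
5: 0xf2 (blk 30, set 2) → L1-HIT  vc=[4]
6: 0x93 (blk 18, set 2) → MISS  vc=[4, 30]
7: 0xa2 (blk 20, set 0) → L1-HIT  vc=[4, 30]
8: 0xf7 (blk 30, set 2) → VC-HIT  vc=[4, 18]
9: 0x90 (blk 18, set 2) → VC-HIT  vc=[4, 30]
10: 0x96 (blk 18, set 2) → L1-HIT  vc=[4, 30]

SEQ = [MISS, L1-HIT, MISS, MISS, L1-HIT, L1-HIT, MISS, L1-HIT, VC-HIT, VC-HIT, L1-HIT]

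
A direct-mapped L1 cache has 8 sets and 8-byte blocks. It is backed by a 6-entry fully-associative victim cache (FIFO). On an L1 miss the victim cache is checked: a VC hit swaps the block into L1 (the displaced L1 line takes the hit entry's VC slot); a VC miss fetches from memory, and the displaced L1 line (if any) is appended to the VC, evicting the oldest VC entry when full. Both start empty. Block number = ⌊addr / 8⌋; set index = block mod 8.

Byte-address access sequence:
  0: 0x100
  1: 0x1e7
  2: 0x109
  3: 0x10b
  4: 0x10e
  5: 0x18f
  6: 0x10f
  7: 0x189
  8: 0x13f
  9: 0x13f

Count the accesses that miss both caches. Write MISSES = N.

#0 0x100→b32/s0 MISS; vc=[]
#1 0x1e7→b60/s4 MISS; vc=[]
#2 0x109→b33/s1 MISS; vc=[]
#3 0x10b→b33/s1 L1-HIT; vc=[]
#4 0x10e→b33/s1 L1-HIT; vc=[]
#5 0x18f→b49/s1 MISS; vc=[33]
#6 0x10f→b33/s1 VC-HIT; vc=[49]
#7 0x189→b49/s1 VC-HIT; vc=[33]
#8 0x13f→b39/s7 MISS; vc=[33]
#9 0x13f→b39/s7 L1-HIT; vc=[33]

MISSES = 5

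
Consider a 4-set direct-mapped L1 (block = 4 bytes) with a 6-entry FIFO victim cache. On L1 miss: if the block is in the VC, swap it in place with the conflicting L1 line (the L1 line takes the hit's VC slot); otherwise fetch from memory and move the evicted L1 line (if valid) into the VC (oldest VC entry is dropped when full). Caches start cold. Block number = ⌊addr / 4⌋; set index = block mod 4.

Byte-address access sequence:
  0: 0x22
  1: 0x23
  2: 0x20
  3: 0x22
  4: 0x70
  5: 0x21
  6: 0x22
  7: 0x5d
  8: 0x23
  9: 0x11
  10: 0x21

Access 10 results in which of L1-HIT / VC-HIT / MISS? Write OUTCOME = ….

  [0] addr=0x22 blk=8 s=0: MISS | VC []
  [1] addr=0x23 blk=8 s=0: L1-HIT | VC []
  [2] addr=0x20 blk=8 s=0: L1-HIT | VC []
  [3] addr=0x22 blk=8 s=0: L1-HIT | VC []
  [4] addr=0x70 blk=28 s=0: MISS | VC [8]
  [5] addr=0x21 blk=8 s=0: VC-HIT | VC [28]
  [6] addr=0x22 blk=8 s=0: L1-HIT | VC [28]
  [7] addr=0x5d blk=23 s=3: MISS | VC [28]
  [8] addr=0x23 blk=8 s=0: L1-HIT | VC [28]
  [9] addr=0x11 blk=4 s=0: MISS | VC [28, 8]
  [10] addr=0x21 blk=8 s=0: VC-HIT | VC [28, 4]

OUTCOME = VC-HIT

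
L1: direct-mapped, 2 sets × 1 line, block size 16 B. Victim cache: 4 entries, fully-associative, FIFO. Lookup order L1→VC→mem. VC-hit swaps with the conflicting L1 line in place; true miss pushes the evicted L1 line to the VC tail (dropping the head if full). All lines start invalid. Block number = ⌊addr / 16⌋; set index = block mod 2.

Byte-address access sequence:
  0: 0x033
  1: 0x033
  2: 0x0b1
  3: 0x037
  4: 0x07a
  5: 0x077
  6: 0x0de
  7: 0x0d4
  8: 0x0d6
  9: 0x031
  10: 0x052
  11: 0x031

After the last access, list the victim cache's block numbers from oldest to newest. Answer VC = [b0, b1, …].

VC = [11, 13, 7, 5]

  [0] addr=0x33 blk=3 s=1: MISS | VC []
  [1] addr=0x33 blk=3 s=1: L1-HIT | VC []
  [2] addr=0xb1 blk=11 s=1: MISS | VC [3]
  [3] addr=0x37 blk=3 s=1: VC-HIT | VC [11]
  [4] addr=0x7a blk=7 s=1: MISS | VC [11, 3]
  [5] addr=0x77 blk=7 s=1: L1-HIT | VC [11, 3]
  [6] addr=0xde blk=13 s=1: MISS | VC [11, 3, 7]
  [7] addr=0xd4 blk=13 s=1: L1-HIT | VC [11, 3, 7]
  [8] addr=0xd6 blk=13 s=1: L1-HIT | VC [11, 3, 7]
  [9] addr=0x31 blk=3 s=1: VC-HIT | VC [11, 13, 7]
  [10] addr=0x52 blk=5 s=1: MISS | VC [11, 13, 7, 3]
  [11] addr=0x31 blk=3 s=1: VC-HIT | VC [11, 13, 7, 5]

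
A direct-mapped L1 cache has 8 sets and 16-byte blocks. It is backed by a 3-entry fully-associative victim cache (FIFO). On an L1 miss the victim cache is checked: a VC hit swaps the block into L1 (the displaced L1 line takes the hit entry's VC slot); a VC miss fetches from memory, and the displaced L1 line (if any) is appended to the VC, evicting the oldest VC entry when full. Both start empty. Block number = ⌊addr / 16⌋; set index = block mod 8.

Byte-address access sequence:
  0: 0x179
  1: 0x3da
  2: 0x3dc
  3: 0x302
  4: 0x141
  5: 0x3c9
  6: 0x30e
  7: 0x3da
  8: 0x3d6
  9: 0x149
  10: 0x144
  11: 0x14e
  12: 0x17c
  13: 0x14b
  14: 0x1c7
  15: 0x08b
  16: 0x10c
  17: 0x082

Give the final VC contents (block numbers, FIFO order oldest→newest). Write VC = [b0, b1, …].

#0 0x179→b23/s7 MISS; vc=[]
#1 0x3da→b61/s5 MISS; vc=[]
#2 0x3dc→b61/s5 L1-HIT; vc=[]
#3 0x302→b48/s0 MISS; vc=[]
#4 0x141→b20/s4 MISS; vc=[]
#5 0x3c9→b60/s4 MISS; vc=[20]
#6 0x30e→b48/s0 L1-HIT; vc=[20]
#7 0x3da→b61/s5 L1-HIT; vc=[20]
#8 0x3d6→b61/s5 L1-HIT; vc=[20]
#9 0x149→b20/s4 VC-HIT; vc=[60]
#10 0x144→b20/s4 L1-HIT; vc=[60]
#11 0x14e→b20/s4 L1-HIT; vc=[60]
#12 0x17c→b23/s7 L1-HIT; vc=[60]
#13 0x14b→b20/s4 L1-HIT; vc=[60]
#14 0x1c7→b28/s4 MISS; vc=[60,20]
#15 0x8b→b8/s0 MISS; vc=[60,20,48]
#16 0x10c→b16/s0 MISS; vc=[20,48,8]
#17 0x82→b8/s0 VC-HIT; vc=[20,48,16]

VC = [20, 48, 16]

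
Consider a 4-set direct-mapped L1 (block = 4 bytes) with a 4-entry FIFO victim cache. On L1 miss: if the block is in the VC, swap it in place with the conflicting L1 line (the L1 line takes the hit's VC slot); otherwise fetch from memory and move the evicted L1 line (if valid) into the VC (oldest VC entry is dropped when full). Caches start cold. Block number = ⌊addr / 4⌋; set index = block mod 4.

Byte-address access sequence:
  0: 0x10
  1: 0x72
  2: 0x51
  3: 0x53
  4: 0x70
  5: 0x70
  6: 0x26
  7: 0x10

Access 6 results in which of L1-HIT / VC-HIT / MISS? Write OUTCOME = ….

  [0] addr=0x10 blk=4 s=0: MISS | VC []
  [1] addr=0x72 blk=28 s=0: MISS | VC [4]
  [2] addr=0x51 blk=20 s=0: MISS | VC [4, 28]
  [3] addr=0x53 blk=20 s=0: L1-HIT | VC [4, 28]
  [4] addr=0x70 blk=28 s=0: VC-HIT | VC [4, 20]
  [5] addr=0x70 blk=28 s=0: L1-HIT | VC [4, 20]
  [6] addr=0x26 blk=9 s=1: MISS | VC [4, 20]
  [7] addr=0x10 blk=4 s=0: VC-HIT | VC [28, 20]

OUTCOME = MISS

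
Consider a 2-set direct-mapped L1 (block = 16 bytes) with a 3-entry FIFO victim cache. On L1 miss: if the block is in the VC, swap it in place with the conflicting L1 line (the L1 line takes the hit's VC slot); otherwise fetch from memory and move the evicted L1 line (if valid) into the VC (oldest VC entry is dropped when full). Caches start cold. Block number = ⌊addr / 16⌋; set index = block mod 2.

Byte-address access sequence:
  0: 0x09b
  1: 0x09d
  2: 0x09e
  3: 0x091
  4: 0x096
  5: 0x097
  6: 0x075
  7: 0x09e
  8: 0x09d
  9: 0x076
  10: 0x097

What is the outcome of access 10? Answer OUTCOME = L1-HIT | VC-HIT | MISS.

OUTCOME = VC-HIT

  [0] addr=0x9b blk=9 s=1: MISS | VC []
  [1] addr=0x9d blk=9 s=1: L1-HIT | VC []
  [2] addr=0x9e blk=9 s=1: L1-HIT | VC []
  [3] addr=0x91 blk=9 s=1: L1-HIT | VC []
  [4] addr=0x96 blk=9 s=1: L1-HIT | VC []
  [5] addr=0x97 blk=9 s=1: L1-HIT | VC []
  [6] addr=0x75 blk=7 s=1: MISS | VC [9]
  [7] addr=0x9e blk=9 s=1: VC-HIT | VC [7]
  [8] addr=0x9d blk=9 s=1: L1-HIT | VC [7]
  [9] addr=0x76 blk=7 s=1: VC-HIT | VC [9]
  [10] addr=0x97 blk=9 s=1: VC-HIT | VC [7]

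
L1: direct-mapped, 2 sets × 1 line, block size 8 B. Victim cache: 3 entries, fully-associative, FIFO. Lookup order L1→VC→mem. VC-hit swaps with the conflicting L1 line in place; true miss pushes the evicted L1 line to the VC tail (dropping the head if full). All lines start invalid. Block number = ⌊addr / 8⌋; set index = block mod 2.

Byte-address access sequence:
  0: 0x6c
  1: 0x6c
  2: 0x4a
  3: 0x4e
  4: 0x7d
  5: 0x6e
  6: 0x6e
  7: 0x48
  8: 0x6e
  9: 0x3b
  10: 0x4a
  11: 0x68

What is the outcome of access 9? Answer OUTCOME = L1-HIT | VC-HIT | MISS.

  [0] addr=0x6c blk=13 s=1: MISS | VC []
  [1] addr=0x6c blk=13 s=1: L1-HIT | VC []
  [2] addr=0x4a blk=9 s=1: MISS | VC [13]
  [3] addr=0x4e blk=9 s=1: L1-HIT | VC [13]
  [4] addr=0x7d blk=15 s=1: MISS | VC [13, 9]
  [5] addr=0x6e blk=13 s=1: VC-HIT | VC [15, 9]
  [6] addr=0x6e blk=13 s=1: L1-HIT | VC [15, 9]
  [7] addr=0x48 blk=9 s=1: VC-HIT | VC [15, 13]
  [8] addr=0x6e blk=13 s=1: VC-HIT | VC [15, 9]
  [9] addr=0x3b blk=7 s=1: MISS | VC [15, 9, 13]
  [10] addr=0x4a blk=9 s=1: VC-HIT | VC [15, 7, 13]
  [11] addr=0x68 blk=13 s=1: VC-HIT | VC [15, 7, 9]

OUTCOME = MISS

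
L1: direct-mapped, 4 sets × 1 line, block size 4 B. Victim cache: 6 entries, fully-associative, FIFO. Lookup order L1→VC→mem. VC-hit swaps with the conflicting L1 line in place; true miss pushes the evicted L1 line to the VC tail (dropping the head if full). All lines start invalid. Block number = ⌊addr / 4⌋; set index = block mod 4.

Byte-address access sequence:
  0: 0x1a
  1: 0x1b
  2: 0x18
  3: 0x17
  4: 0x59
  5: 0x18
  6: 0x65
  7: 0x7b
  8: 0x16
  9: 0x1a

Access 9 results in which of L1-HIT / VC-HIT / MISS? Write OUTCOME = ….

  [0] addr=0x1a blk=6 s=2: MISS | VC []
  [1] addr=0x1b blk=6 s=2: L1-HIT | VC []
  [2] addr=0x18 blk=6 s=2: L1-HIT | VC []
  [3] addr=0x17 blk=5 s=1: MISS | VC []
  [4] addr=0x59 blk=22 s=2: MISS | VC [6]
  [5] addr=0x18 blk=6 s=2: VC-HIT | VC [22]
  [6] addr=0x65 blk=25 s=1: MISS | VC [22, 5]
  [7] addr=0x7b blk=30 s=2: MISS | VC [22, 5, 6]
  [8] addr=0x16 blk=5 s=1: VC-HIT | VC [22, 25, 6]
  [9] addr=0x1a blk=6 s=2: VC-HIT | VC [22, 25, 30]

OUTCOME = VC-HIT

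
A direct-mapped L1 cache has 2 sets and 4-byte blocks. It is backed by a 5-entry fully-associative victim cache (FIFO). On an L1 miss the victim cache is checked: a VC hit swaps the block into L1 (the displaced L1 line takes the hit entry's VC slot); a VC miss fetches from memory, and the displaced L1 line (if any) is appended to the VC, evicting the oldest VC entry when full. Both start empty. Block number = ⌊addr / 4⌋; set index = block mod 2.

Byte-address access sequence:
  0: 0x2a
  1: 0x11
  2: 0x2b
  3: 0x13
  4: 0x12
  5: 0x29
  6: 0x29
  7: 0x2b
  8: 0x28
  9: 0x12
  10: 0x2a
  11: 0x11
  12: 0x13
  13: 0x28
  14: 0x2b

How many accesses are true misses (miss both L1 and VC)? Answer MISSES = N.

MISSES = 2

0: 0x2a (blk 10, set 0) → MISS  vc=[]
1: 0x11 (blk 4, set 0) → MISS  vc=[10]
2: 0x2b (blk 10, set 0) → VC-HIT  vc=[4]
3: 0x13 (blk 4, set 0) → VC-HIT  vc=[10]
4: 0x12 (blk 4, set 0) → L1-HIT  vc=[10]
5: 0x29 (blk 10, set 0) → VC-HIT  vc=[4]
6: 0x29 (blk 10, set 0) → L1-HIT  vc=[4]
7: 0x2b (blk 10, set 0) → L1-HIT  vc=[4]
8: 0x28 (blk 10, set 0) → L1-HIT  vc=[4]
9: 0x12 (blk 4, set 0) → VC-HIT  vc=[10]
10: 0x2a (blk 10, set 0) → VC-HIT  vc=[4]
11: 0x11 (blk 4, set 0) → VC-HIT  vc=[10]
12: 0x13 (blk 4, set 0) → L1-HIT  vc=[10]
13: 0x28 (blk 10, set 0) → VC-HIT  vc=[4]
14: 0x2b (blk 10, set 0) → L1-HIT  vc=[4]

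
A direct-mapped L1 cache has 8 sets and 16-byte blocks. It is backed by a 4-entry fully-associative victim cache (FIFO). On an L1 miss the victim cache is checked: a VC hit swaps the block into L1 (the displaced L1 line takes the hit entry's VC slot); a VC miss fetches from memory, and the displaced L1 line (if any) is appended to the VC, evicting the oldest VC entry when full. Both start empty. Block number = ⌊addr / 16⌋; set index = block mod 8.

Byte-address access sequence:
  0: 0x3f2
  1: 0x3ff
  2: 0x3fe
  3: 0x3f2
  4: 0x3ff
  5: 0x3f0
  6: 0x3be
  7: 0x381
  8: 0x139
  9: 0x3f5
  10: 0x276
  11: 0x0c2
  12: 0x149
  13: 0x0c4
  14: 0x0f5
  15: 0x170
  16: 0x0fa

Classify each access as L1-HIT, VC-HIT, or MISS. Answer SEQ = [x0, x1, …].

SEQ = [MISS, L1-HIT, L1-HIT, L1-HIT, L1-HIT, L1-HIT, MISS, MISS, MISS, L1-HIT, MISS, MISS, MISS, VC-HIT, MISS, MISS, VC-HIT]

  [0] addr=0x3f2 blk=63 s=7: MISS | VC []
  [1] addr=0x3ff blk=63 s=7: L1-HIT | VC []
  [2] addr=0x3fe blk=63 s=7: L1-HIT | VC []
  [3] addr=0x3f2 blk=63 s=7: L1-HIT | VC []
  [4] addr=0x3ff blk=63 s=7: L1-HIT | VC []
  [5] addr=0x3f0 blk=63 s=7: L1-HIT | VC []
  [6] addr=0x3be blk=59 s=3: MISS | VC []
  [7] addr=0x381 blk=56 s=0: MISS | VC []
  [8] addr=0x139 blk=19 s=3: MISS | VC [59]
  [9] addr=0x3f5 blk=63 s=7: L1-HIT | VC [59]
  [10] addr=0x276 blk=39 s=7: MISS | VC [59, 63]
  [11] addr=0xc2 blk=12 s=4: MISS | VC [59, 63]
  [12] addr=0x149 blk=20 s=4: MISS | VC [59, 63, 12]
  [13] addr=0xc4 blk=12 s=4: VC-HIT | VC [59, 63, 20]
  [14] addr=0xf5 blk=15 s=7: MISS | VC [59, 63, 20, 39]
  [15] addr=0x170 blk=23 s=7: MISS | VC [63, 20, 39, 15]
  [16] addr=0xfa blk=15 s=7: VC-HIT | VC [63, 20, 39, 23]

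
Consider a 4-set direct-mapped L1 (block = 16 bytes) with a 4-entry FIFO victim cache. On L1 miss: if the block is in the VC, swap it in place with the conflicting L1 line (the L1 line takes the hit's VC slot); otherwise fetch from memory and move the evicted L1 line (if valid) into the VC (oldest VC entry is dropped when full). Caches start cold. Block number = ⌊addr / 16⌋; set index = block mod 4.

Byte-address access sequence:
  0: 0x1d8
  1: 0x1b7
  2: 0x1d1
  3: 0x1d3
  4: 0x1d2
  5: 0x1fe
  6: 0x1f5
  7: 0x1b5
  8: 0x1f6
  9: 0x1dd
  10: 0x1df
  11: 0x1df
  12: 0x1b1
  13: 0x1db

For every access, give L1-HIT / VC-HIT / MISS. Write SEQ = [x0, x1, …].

SEQ = [MISS, MISS, L1-HIT, L1-HIT, L1-HIT, MISS, L1-HIT, VC-HIT, VC-HIT, L1-HIT, L1-HIT, L1-HIT, VC-HIT, L1-HIT]

  [0] addr=0x1d8 blk=29 s=1: MISS | VC []
  [1] addr=0x1b7 blk=27 s=3: MISS | VC []
  [2] addr=0x1d1 blk=29 s=1: L1-HIT | VC []
  [3] addr=0x1d3 blk=29 s=1: L1-HIT | VC []
  [4] addr=0x1d2 blk=29 s=1: L1-HIT | VC []
  [5] addr=0x1fe blk=31 s=3: MISS | VC [27]
  [6] addr=0x1f5 blk=31 s=3: L1-HIT | VC [27]
  [7] addr=0x1b5 blk=27 s=3: VC-HIT | VC [31]
  [8] addr=0x1f6 blk=31 s=3: VC-HIT | VC [27]
  [9] addr=0x1dd blk=29 s=1: L1-HIT | VC [27]
  [10] addr=0x1df blk=29 s=1: L1-HIT | VC [27]
  [11] addr=0x1df blk=29 s=1: L1-HIT | VC [27]
  [12] addr=0x1b1 blk=27 s=3: VC-HIT | VC [31]
  [13] addr=0x1db blk=29 s=1: L1-HIT | VC [31]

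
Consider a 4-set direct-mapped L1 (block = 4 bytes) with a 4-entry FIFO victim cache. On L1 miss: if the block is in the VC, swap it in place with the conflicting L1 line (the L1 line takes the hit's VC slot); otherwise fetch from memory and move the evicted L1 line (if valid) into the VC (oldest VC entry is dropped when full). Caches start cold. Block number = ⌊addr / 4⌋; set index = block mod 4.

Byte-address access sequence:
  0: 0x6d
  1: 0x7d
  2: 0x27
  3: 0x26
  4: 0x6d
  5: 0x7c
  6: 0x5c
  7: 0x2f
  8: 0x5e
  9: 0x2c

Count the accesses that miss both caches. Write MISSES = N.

MISSES = 5

0: 0x6d (blk 27, set 3) → MISS  vc=[]
1: 0x7d (blk 31, set 3) → MISS  vc=[27]
2: 0x27 (blk 9, set 1) → MISS  vc=[27]
3: 0x26 (blk 9, set 1) → L1-HIT  vc=[27]
4: 0x6d (blk 27, set 3) → VC-HIT  vc=[31]
5: 0x7c (blk 31, set 3) → VC-HIT  vc=[27]
6: 0x5c (blk 23, set 3) → MISS  vc=[27, 31]
7: 0x2f (blk 11, set 3) → MISS  vc=[27, 31, 23]
8: 0x5e (blk 23, set 3) → VC-HIT  vc=[27, 31, 11]
9: 0x2c (blk 11, set 3) → VC-HIT  vc=[27, 31, 23]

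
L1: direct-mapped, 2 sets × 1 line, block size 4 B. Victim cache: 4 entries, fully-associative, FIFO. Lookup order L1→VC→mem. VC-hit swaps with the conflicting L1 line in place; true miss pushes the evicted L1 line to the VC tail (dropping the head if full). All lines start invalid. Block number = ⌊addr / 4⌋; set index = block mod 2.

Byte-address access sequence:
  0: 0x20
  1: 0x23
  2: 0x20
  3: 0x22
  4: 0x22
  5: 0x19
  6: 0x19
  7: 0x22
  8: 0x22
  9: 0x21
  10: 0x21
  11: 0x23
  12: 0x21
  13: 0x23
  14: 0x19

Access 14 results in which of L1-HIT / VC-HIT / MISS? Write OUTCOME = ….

OUTCOME = VC-HIT

0: 0x20 (blk 8, set 0) → MISS  vc=[]
1: 0x23 (blk 8, set 0) → L1-HIT  vc=[]
2: 0x20 (blk 8, set 0) → L1-HIT  vc=[]
3: 0x22 (blk 8, set 0) → L1-HIT  vc=[]
4: 0x22 (blk 8, set 0) → L1-HIT  vc=[]
5: 0x19 (blk 6, set 0) → MISS  vc=[8]
6: 0x19 (blk 6, set 0) → L1-HIT  vc=[8]
7: 0x22 (blk 8, set 0) → VC-HIT  vc=[6]
8: 0x22 (blk 8, set 0) → L1-HIT  vc=[6]
9: 0x21 (blk 8, set 0) → L1-HIT  vc=[6]
10: 0x21 (blk 8, set 0) → L1-HIT  vc=[6]
11: 0x23 (blk 8, set 0) → L1-HIT  vc=[6]
12: 0x21 (blk 8, set 0) → L1-HIT  vc=[6]
13: 0x23 (blk 8, set 0) → L1-HIT  vc=[6]
14: 0x19 (blk 6, set 0) → VC-HIT  vc=[8]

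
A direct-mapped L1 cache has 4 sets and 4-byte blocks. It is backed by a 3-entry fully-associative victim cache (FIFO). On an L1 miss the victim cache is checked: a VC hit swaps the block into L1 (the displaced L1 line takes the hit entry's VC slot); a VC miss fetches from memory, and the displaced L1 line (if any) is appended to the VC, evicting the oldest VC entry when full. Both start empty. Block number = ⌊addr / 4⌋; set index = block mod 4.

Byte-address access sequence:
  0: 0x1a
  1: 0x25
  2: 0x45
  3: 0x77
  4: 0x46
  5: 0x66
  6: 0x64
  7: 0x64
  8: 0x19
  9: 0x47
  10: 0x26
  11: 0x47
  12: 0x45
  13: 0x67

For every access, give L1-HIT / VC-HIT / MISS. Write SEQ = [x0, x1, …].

SEQ = [MISS, MISS, MISS, MISS, VC-HIT, MISS, L1-HIT, L1-HIT, L1-HIT, VC-HIT, VC-HIT, VC-HIT, L1-HIT, VC-HIT]

  [0] addr=0x1a blk=6 s=2: MISS | VC []
  [1] addr=0x25 blk=9 s=1: MISS | VC []
  [2] addr=0x45 blk=17 s=1: MISS | VC [9]
  [3] addr=0x77 blk=29 s=1: MISS | VC [9, 17]
  [4] addr=0x46 blk=17 s=1: VC-HIT | VC [9, 29]
  [5] addr=0x66 blk=25 s=1: MISS | VC [9, 29, 17]
  [6] addr=0x64 blk=25 s=1: L1-HIT | VC [9, 29, 17]
  [7] addr=0x64 blk=25 s=1: L1-HIT | VC [9, 29, 17]
  [8] addr=0x19 blk=6 s=2: L1-HIT | VC [9, 29, 17]
  [9] addr=0x47 blk=17 s=1: VC-HIT | VC [9, 29, 25]
  [10] addr=0x26 blk=9 s=1: VC-HIT | VC [17, 29, 25]
  [11] addr=0x47 blk=17 s=1: VC-HIT | VC [9, 29, 25]
  [12] addr=0x45 blk=17 s=1: L1-HIT | VC [9, 29, 25]
  [13] addr=0x67 blk=25 s=1: VC-HIT | VC [9, 29, 17]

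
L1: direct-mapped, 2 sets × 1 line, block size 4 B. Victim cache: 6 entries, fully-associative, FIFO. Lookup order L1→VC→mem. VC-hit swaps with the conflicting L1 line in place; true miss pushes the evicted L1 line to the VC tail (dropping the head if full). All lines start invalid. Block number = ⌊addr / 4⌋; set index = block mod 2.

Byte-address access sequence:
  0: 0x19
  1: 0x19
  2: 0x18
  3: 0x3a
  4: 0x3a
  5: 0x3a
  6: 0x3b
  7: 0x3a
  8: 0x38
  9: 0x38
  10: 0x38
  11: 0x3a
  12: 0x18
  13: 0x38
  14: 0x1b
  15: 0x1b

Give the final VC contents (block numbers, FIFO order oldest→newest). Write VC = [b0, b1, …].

  [0] addr=0x19 blk=6 s=0: MISS | VC []
  [1] addr=0x19 blk=6 s=0: L1-HIT | VC []
  [2] addr=0x18 blk=6 s=0: L1-HIT | VC []
  [3] addr=0x3a blk=14 s=0: MISS | VC [6]
  [4] addr=0x3a blk=14 s=0: L1-HIT | VC [6]
  [5] addr=0x3a blk=14 s=0: L1-HIT | VC [6]
  [6] addr=0x3b blk=14 s=0: L1-HIT | VC [6]
  [7] addr=0x3a blk=14 s=0: L1-HIT | VC [6]
  [8] addr=0x38 blk=14 s=0: L1-HIT | VC [6]
  [9] addr=0x38 blk=14 s=0: L1-HIT | VC [6]
  [10] addr=0x38 blk=14 s=0: L1-HIT | VC [6]
  [11] addr=0x3a blk=14 s=0: L1-HIT | VC [6]
  [12] addr=0x18 blk=6 s=0: VC-HIT | VC [14]
  [13] addr=0x38 blk=14 s=0: VC-HIT | VC [6]
  [14] addr=0x1b blk=6 s=0: VC-HIT | VC [14]
  [15] addr=0x1b blk=6 s=0: L1-HIT | VC [14]

VC = [14]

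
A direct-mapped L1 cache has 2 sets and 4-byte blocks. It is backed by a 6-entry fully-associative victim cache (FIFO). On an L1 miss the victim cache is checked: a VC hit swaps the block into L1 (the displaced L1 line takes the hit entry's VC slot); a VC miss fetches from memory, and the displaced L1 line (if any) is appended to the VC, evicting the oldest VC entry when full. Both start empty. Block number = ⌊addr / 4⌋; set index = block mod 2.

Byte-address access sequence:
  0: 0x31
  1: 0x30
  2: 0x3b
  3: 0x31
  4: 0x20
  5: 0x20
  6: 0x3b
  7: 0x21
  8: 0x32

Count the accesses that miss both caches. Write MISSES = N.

#0 0x31→b12/s0 MISS; vc=[]
#1 0x30→b12/s0 L1-HIT; vc=[]
#2 0x3b→b14/s0 MISS; vc=[12]
#3 0x31→b12/s0 VC-HIT; vc=[14]
#4 0x20→b8/s0 MISS; vc=[14,12]
#5 0x20→b8/s0 L1-HIT; vc=[14,12]
#6 0x3b→b14/s0 VC-HIT; vc=[8,12]
#7 0x21→b8/s0 VC-HIT; vc=[14,12]
#8 0x32→b12/s0 VC-HIT; vc=[14,8]

MISSES = 3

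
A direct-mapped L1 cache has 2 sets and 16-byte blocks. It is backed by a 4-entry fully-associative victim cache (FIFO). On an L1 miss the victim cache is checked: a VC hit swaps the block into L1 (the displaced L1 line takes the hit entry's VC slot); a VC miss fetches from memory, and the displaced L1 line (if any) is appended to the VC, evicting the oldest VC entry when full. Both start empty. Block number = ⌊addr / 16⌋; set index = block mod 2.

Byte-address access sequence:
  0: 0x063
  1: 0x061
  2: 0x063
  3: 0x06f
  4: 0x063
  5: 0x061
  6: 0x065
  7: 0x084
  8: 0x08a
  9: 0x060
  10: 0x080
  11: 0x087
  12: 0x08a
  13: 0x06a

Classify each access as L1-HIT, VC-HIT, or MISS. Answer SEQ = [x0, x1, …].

SEQ = [MISS, L1-HIT, L1-HIT, L1-HIT, L1-HIT, L1-HIT, L1-HIT, MISS, L1-HIT, VC-HIT, VC-HIT, L1-HIT, L1-HIT, VC-HIT]

0: 0x63 (blk 6, set 0) → MISS  vc=[]
1: 0x61 (blk 6, set 0) → L1-HIT  vc=[]
2: 0x63 (blk 6, set 0) → L1-HIT  vc=[]
3: 0x6f (blk 6, set 0) → L1-HIT  vc=[]
4: 0x63 (blk 6, set 0) → L1-HIT  vc=[]
5: 0x61 (blk 6, set 0) → L1-HIT  vc=[]
6: 0x65 (blk 6, set 0) → L1-HIT  vc=[]
7: 0x84 (blk 8, set 0) → MISS  vc=[6]
8: 0x8a (blk 8, set 0) → L1-HIT  vc=[6]
9: 0x60 (blk 6, set 0) → VC-HIT  vc=[8]
10: 0x80 (blk 8, set 0) → VC-HIT  vc=[6]
11: 0x87 (blk 8, set 0) → L1-HIT  vc=[6]
12: 0x8a (blk 8, set 0) → L1-HIT  vc=[6]
13: 0x6a (blk 6, set 0) → VC-HIT  vc=[8]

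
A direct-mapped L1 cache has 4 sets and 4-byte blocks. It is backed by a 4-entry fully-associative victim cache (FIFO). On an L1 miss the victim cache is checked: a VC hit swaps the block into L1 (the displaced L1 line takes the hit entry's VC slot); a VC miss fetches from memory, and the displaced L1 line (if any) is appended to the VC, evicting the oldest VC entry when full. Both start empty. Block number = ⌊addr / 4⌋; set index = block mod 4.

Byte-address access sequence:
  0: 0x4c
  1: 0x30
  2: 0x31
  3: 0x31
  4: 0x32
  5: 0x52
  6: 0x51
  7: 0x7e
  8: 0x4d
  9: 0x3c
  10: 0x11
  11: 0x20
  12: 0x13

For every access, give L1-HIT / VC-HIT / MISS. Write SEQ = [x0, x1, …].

SEQ = [MISS, MISS, L1-HIT, L1-HIT, L1-HIT, MISS, L1-HIT, MISS, VC-HIT, MISS, MISS, MISS, VC-HIT]

0: 0x4c (blk 19, set 3) → MISS  vc=[]
1: 0x30 (blk 12, set 0) → MISS  vc=[]
2: 0x31 (blk 12, set 0) → L1-HIT  vc=[]
3: 0x31 (blk 12, set 0) → L1-HIT  vc=[]
4: 0x32 (blk 12, set 0) → L1-HIT  vc=[]
5: 0x52 (blk 20, set 0) → MISS  vc=[12]
6: 0x51 (blk 20, set 0) → L1-HIT  vc=[12]
7: 0x7e (blk 31, set 3) → MISS  vc=[12, 19]
8: 0x4d (blk 19, set 3) → VC-HIT  vc=[12, 31]
9: 0x3c (blk 15, set 3) → MISS  vc=[12, 31, 19]
10: 0x11 (blk 4, set 0) → MISS  vc=[12, 31, 19, 20]
11: 0x20 (blk 8, set 0) → MISS  vc=[31, 19, 20, 4]
12: 0x13 (blk 4, set 0) → VC-HIT  vc=[31, 19, 20, 8]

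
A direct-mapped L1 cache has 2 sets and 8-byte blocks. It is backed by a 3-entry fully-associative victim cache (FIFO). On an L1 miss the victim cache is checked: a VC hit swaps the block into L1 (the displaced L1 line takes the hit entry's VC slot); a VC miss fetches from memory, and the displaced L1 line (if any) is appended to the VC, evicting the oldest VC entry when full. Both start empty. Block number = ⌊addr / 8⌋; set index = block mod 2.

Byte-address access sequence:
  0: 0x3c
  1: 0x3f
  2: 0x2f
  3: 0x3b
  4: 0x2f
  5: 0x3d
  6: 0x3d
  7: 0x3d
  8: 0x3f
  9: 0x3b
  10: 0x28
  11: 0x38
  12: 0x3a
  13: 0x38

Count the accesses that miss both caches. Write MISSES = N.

#0 0x3c→b7/s1 MISS; vc=[]
#1 0x3f→b7/s1 L1-HIT; vc=[]
#2 0x2f→b5/s1 MISS; vc=[7]
#3 0x3b→b7/s1 VC-HIT; vc=[5]
#4 0x2f→b5/s1 VC-HIT; vc=[7]
#5 0x3d→b7/s1 VC-HIT; vc=[5]
#6 0x3d→b7/s1 L1-HIT; vc=[5]
#7 0x3d→b7/s1 L1-HIT; vc=[5]
#8 0x3f→b7/s1 L1-HIT; vc=[5]
#9 0x3b→b7/s1 L1-HIT; vc=[5]
#10 0x28→b5/s1 VC-HIT; vc=[7]
#11 0x38→b7/s1 VC-HIT; vc=[5]
#12 0x3a→b7/s1 L1-HIT; vc=[5]
#13 0x38→b7/s1 L1-HIT; vc=[5]

MISSES = 2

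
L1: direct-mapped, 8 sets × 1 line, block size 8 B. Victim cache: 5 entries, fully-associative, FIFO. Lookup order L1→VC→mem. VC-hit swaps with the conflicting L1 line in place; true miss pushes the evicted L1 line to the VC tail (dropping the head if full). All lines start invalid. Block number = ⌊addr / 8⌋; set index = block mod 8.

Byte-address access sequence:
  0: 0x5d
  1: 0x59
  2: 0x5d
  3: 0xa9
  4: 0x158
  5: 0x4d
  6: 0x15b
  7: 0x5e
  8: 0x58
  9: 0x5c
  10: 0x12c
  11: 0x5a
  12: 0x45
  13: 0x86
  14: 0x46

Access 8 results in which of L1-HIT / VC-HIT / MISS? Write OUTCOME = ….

OUTCOME = L1-HIT

#0 0x5d→b11/s3 MISS; vc=[]
#1 0x59→b11/s3 L1-HIT; vc=[]
#2 0x5d→b11/s3 L1-HIT; vc=[]
#3 0xa9→b21/s5 MISS; vc=[]
#4 0x158→b43/s3 MISS; vc=[11]
#5 0x4d→b9/s1 MISS; vc=[11]
#6 0x15b→b43/s3 L1-HIT; vc=[11]
#7 0x5e→b11/s3 VC-HIT; vc=[43]
#8 0x58→b11/s3 L1-HIT; vc=[43]
#9 0x5c→b11/s3 L1-HIT; vc=[43]
#10 0x12c→b37/s5 MISS; vc=[43,21]
#11 0x5a→b11/s3 L1-HIT; vc=[43,21]
#12 0x45→b8/s0 MISS; vc=[43,21]
#13 0x86→b16/s0 MISS; vc=[43,21,8]
#14 0x46→b8/s0 VC-HIT; vc=[43,21,16]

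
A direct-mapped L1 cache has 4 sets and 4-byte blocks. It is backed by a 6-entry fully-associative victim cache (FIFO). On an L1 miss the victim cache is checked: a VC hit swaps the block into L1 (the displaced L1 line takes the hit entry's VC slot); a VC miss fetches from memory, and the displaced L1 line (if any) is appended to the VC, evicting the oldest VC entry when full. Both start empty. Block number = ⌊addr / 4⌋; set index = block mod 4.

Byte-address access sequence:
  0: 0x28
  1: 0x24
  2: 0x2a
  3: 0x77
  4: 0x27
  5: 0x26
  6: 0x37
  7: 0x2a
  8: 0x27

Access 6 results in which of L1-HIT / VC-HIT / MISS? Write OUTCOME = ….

OUTCOME = MISS

#0 0x28→b10/s2 MISS; vc=[]
#1 0x24→b9/s1 MISS; vc=[]
#2 0x2a→b10/s2 L1-HIT; vc=[]
#3 0x77→b29/s1 MISS; vc=[9]
#4 0x27→b9/s1 VC-HIT; vc=[29]
#5 0x26→b9/s1 L1-HIT; vc=[29]
#6 0x37→b13/s1 MISS; vc=[29,9]
#7 0x2a→b10/s2 L1-HIT; vc=[29,9]
#8 0x27→b9/s1 VC-HIT; vc=[29,13]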